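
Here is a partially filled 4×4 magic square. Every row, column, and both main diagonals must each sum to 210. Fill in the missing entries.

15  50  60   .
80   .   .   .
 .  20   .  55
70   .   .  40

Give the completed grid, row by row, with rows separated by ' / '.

15 50 60 85 / 80 65 35 30 / 45 20 90 55 / 70 75 25 40

Row 1 must total 210; the given cells sum to 125, so (1,4) = 85.
Using column 1: 15 + 80 + 70 + ? → (3,1) = 210 − 165 = 45.
From column 4, 210 − (85 + 55 + 40) gives (2,4) = 30.
Using anti-diagonal: 85 + 20 + 70 + ? → (2,3) = 210 − 175 = 35.
From row 2, 210 − (80 + 35 + 30) gives (2,2) = 65.
Row 3 must total 210; the given cells sum to 120, so (3,3) = 90.
The remaining cell in column 2 is (4,2) = 210 − 135 = 75.
The remaining cell in column 3 is (4,3) = 210 − 185 = 25.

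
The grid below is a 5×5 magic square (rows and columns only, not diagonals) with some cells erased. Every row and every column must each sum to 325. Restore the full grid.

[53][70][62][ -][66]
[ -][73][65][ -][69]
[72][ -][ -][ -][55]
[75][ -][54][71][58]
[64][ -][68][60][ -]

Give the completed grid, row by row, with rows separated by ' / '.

53 70 62 74 66 / 61 73 65 57 69 / 72 59 76 63 55 / 75 67 54 71 58 / 64 56 68 60 77

Using row 1: 53 + 70 + 62 + 66 + ? → (1,4) = 325 − 251 = 74.
Using row 4: 75 + 54 + 71 + 58 + ? → (4,2) = 325 − 258 = 67.
The remaining cell in column 1 is (2,1) = 325 − 264 = 61.
From column 3, 325 − (62 + 65 + 54 + 68) gives (3,3) = 76.
Column 5 must total 325; the given cells sum to 248, so (5,5) = 77.
Row 2: 61 + 73 + 65 + 69 + ? = 325, so (2,4) = 57.
Row 5: 64 + 68 + 60 + 77 + ? = 325, so (5,2) = 56.
Column 2 needs 325; the known cells sum to 266, so (3,2) = 59.
Column 4 needs 325; the known cells sum to 262, so (3,4) = 63.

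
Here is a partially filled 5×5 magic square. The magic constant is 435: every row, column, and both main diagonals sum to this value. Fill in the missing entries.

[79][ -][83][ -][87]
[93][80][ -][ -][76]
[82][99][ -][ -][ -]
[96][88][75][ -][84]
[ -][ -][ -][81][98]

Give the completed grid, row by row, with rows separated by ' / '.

79 91 83 95 87 / 93 80 97 89 76 / 82 99 86 78 90 / 96 88 75 92 84 / 85 77 94 81 98

Row 4 must total 435; the given cells sum to 343, so (4,4) = 92.
Column 1 must total 435; the given cells sum to 350, so (5,1) = 85.
Column 5 needs 435; the known cells sum to 345, so (3,5) = 90.
The remaining cell in main diagonal is (3,3) = 435 − 349 = 86.
The remaining cell in anti-diagonal is (2,4) = 435 − 346 = 89.
Row 2 needs 435; the known cells sum to 338, so (2,3) = 97.
Row 3 must total 435; the given cells sum to 357, so (3,4) = 78.
From column 3, 435 − (83 + 97 + 86 + 75) gives (5,3) = 94.
Using column 4: 89 + 78 + 92 + 81 + ? → (1,4) = 435 − 340 = 95.
Using row 1: 79 + 83 + 95 + 87 + ? → (1,2) = 435 − 344 = 91.
From row 5, 435 − (85 + 94 + 81 + 98) gives (5,2) = 77.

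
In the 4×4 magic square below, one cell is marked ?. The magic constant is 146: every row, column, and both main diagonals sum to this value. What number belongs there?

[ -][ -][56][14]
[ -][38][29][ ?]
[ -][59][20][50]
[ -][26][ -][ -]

The remaining cell in row 3 is (3,1) = 146 − 129 = 17.
From column 2, 146 − (38 + 59 + 26) gives (1,2) = 23.
Column 3 needs 146; the known cells sum to 105, so (4,3) = 41.
Using anti-diagonal: 14 + 29 + 59 + ? → (4,1) = 146 − 102 = 44.
Row 1: 23 + 56 + 14 + ? = 146, so (1,1) = 53.
Row 4 must total 146; the given cells sum to 111, so (4,4) = 35.
Using column 1: 53 + 17 + 44 + ? → (2,1) = 146 − 114 = 32.
Using column 4: 14 + 50 + 35 + ? → (2,4) = 146 − 99 = 47.

47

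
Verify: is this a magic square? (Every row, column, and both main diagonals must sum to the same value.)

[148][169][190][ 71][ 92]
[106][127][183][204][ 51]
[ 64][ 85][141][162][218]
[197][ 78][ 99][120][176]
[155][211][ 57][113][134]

Row 1: 148 + 169 + 190 + 71 + 92 = 670.
Row 2: 106 + 127 + 183 + 204 + 51 = 671.
Row 3: 64 + 85 + 141 + 162 + 218 = 670.
Row 4: 197 + 78 + 99 + 120 + 176 = 670.
Row 5: 155 + 211 + 57 + 113 + 134 = 670.
Column 1: 148 + 106 + 64 + 197 + 155 = 670.
Column 2: 169 + 127 + 85 + 78 + 211 = 670.
Column 3: 190 + 183 + 141 + 99 + 57 = 670.
Column 4: 71 + 204 + 162 + 120 + 113 = 670.
Column 5: 92 + 51 + 218 + 176 + 134 = 671.
Main diagonal: 148 + 127 + 141 + 120 + 134 = 670.
Anti-diagonal: 92 + 204 + 141 + 78 + 155 = 670.

No — row 1 sums to 670 but column 5 sums to 671.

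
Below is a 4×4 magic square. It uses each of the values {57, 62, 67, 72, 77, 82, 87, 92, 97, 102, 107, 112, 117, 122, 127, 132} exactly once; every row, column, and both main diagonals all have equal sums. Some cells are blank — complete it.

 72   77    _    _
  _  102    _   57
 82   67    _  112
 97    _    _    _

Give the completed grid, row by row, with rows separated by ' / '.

72 77 107 122 / 127 102 92 57 / 82 67 117 112 / 97 132 62 87

The 16 entries sum to 1512, so each line sums to 1512/4 = 378.
Using row 3: 82 + 67 + 112 + ? → (3,3) = 378 − 261 = 117.
Using column 1: 72 + 82 + 97 + ? → (2,1) = 378 − 251 = 127.
Column 2 needs 378; the known cells sum to 246, so (4,2) = 132.
Using main diagonal: 72 + 102 + 117 + ? → (4,4) = 378 − 291 = 87.
Using row 2: 127 + 102 + 57 + ? → (2,3) = 378 − 286 = 92.
Row 4 needs 378; the known cells sum to 316, so (4,3) = 62.
Column 3: 92 + 117 + 62 + ? = 378, so (1,3) = 107.
The remaining cell in column 4 is (1,4) = 378 − 256 = 122.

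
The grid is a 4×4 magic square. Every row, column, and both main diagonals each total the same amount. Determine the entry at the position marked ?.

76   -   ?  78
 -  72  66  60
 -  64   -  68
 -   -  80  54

Column 4 is complete and sums to 260; that is the magic constant.
Row 2 must total 260; the given cells sum to 198, so (2,1) = 62.
Main diagonal: 76 + 72 + 54 + ? = 260, so (3,3) = 58.
Anti-diagonal must total 260; the given cells sum to 208, so (4,1) = 52.
Using row 3: 64 + 58 + 68 + ? → (3,1) = 260 − 190 = 70.
Using row 4: 52 + 80 + 54 + ? → (4,2) = 260 − 186 = 74.
From column 2, 260 − (72 + 64 + 74) gives (1,2) = 50.
Using column 3: 66 + 58 + 80 + ? → (1,3) = 260 − 204 = 56.

56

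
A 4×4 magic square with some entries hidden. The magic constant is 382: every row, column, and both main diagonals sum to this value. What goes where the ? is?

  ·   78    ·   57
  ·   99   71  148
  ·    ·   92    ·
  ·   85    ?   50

113

Row 2: 99 + 71 + 148 + ? = 382, so (2,1) = 64.
From column 2, 382 − (78 + 99 + 85) gives (3,2) = 120.
Column 4: 57 + 148 + 50 + ? = 382, so (3,4) = 127.
The remaining cell in main diagonal is (1,1) = 382 − 241 = 141.
Using anti-diagonal: 57 + 71 + 120 + ? → (4,1) = 382 − 248 = 134.
Row 1: 141 + 78 + 57 + ? = 382, so (1,3) = 106.
The remaining cell in row 3 is (3,1) = 382 − 339 = 43.
From row 4, 382 − (134 + 85 + 50) gives (4,3) = 113.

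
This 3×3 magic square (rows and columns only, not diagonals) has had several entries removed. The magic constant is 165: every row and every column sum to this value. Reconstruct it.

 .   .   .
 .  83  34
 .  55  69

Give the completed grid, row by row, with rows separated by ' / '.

The remaining cell in row 2 is (2,1) = 165 − 117 = 48.
Using row 3: 55 + 69 + ? → (3,1) = 165 − 124 = 41.
Column 1 needs 165; the known cells sum to 89, so (1,1) = 76.
Column 2 must total 165; the given cells sum to 138, so (1,2) = 27.
Column 3 needs 165; the known cells sum to 103, so (1,3) = 62.

76 27 62 / 48 83 34 / 41 55 69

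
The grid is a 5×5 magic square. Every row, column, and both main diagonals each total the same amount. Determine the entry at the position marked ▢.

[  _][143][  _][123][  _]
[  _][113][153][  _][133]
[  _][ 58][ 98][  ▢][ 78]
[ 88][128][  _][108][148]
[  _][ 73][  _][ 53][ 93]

163

Column 2 is complete and sums to 515; that is the magic constant.
Using row 4: 88 + 128 + 108 + 148 + ? → (4,3) = 515 − 472 = 43.
From column 5, 515 − (133 + 78 + 148 + 93) gives (1,5) = 63.
Using main diagonal: 113 + 98 + 108 + 93 + ? → (1,1) = 515 − 412 = 103.
Row 1 needs 515; the known cells sum to 432, so (1,3) = 83.
Using column 3: 83 + 153 + 98 + 43 + ? → (5,3) = 515 − 377 = 138.
Row 5: 73 + 138 + 53 + 93 + ? = 515, so (5,1) = 158.
The remaining cell in anti-diagonal is (2,4) = 515 − 447 = 68.
Using row 2: 113 + 153 + 68 + 133 + ? → (2,1) = 515 − 467 = 48.
From column 1, 515 − (103 + 48 + 88 + 158) gives (3,1) = 118.
Column 4 must total 515; the given cells sum to 352, so (3,4) = 163.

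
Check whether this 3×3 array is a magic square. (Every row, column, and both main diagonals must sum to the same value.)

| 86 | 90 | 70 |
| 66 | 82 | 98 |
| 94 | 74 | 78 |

Yes

Row 1: 86 + 90 + 70 = 246.
Row 2: 66 + 82 + 98 = 246.
Row 3: 94 + 74 + 78 = 246.
Column 1: 86 + 66 + 94 = 246.
Column 2: 90 + 82 + 74 = 246.
Column 3: 70 + 98 + 78 = 246.
Main diagonal: 86 + 82 + 78 = 246.
Anti-diagonal: 70 + 82 + 94 = 246.
All lines sum to 246.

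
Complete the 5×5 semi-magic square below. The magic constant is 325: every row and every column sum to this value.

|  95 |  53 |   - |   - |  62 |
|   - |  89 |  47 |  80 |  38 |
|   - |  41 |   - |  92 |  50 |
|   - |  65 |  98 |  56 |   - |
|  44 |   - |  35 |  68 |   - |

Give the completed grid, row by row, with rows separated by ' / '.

Row 2: 89 + 47 + 80 + 38 + ? = 325, so (2,1) = 71.
The remaining cell in column 2 is (5,2) = 325 − 248 = 77.
Using column 4: 80 + 92 + 56 + 68 + ? → (1,4) = 325 − 296 = 29.
Using row 1: 95 + 53 + 29 + 62 + ? → (1,3) = 325 − 239 = 86.
Row 5 needs 325; the known cells sum to 224, so (5,5) = 101.
Column 3: 86 + 47 + 98 + 35 + ? = 325, so (3,3) = 59.
Column 5 must total 325; the given cells sum to 251, so (4,5) = 74.
Using row 3: 41 + 59 + 92 + 50 + ? → (3,1) = 325 − 242 = 83.
The remaining cell in row 4 is (4,1) = 325 − 293 = 32.

95 53 86 29 62 / 71 89 47 80 38 / 83 41 59 92 50 / 32 65 98 56 74 / 44 77 35 68 101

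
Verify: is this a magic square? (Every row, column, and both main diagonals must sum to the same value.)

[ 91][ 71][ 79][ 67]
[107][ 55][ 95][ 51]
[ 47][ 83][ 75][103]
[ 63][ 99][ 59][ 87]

Yes

Row 1: 91 + 71 + 79 + 67 = 308.
Row 2: 107 + 55 + 95 + 51 = 308.
Row 3: 47 + 83 + 75 + 103 = 308.
Row 4: 63 + 99 + 59 + 87 = 308.
Column 1: 91 + 107 + 47 + 63 = 308.
Column 2: 71 + 55 + 83 + 99 = 308.
Column 3: 79 + 95 + 75 + 59 = 308.
Column 4: 67 + 51 + 103 + 87 = 308.
Main diagonal: 91 + 55 + 75 + 87 = 308.
Anti-diagonal: 67 + 95 + 83 + 63 = 308.
All lines sum to 308.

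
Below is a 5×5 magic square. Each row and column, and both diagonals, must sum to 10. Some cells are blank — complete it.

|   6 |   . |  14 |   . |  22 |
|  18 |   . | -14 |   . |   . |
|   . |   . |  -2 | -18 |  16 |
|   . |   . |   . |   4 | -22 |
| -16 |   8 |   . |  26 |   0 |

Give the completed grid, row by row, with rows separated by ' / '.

6 -20 14 -12 22 / 18 2 -14 10 -6 / -10 24 -2 -18 16 / 12 -4 20 4 -22 / -16 8 -8 26 0

The remaining cell in row 5 is (5,3) = 10 − 18 = -8.
Column 3 needs 10; the known cells sum to -10, so (4,3) = 20.
Using column 5: 22 + 16 + (-22) + 0 + ? → (2,5) = 10 − 16 = -6.
Main diagonal needs 10; the known cells sum to 8, so (2,2) = 2.
Row 2 must total 10; the given cells sum to 0, so (2,4) = 10.
The remaining cell in column 4 is (1,4) = 10 − 22 = -12.
Anti-diagonal needs 10; the known cells sum to 14, so (4,2) = -4.
Row 1 must total 10; the given cells sum to 30, so (1,2) = -20.
Row 4: -4 + 20 + 4 + (-22) + ? = 10, so (4,1) = 12.
Column 1: 6 + 18 + 12 + (-16) + ? = 10, so (3,1) = -10.
The remaining cell in column 2 is (3,2) = 10 − (-14) = 24.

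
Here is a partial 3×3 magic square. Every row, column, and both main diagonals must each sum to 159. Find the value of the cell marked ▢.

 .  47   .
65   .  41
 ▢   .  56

Row 2 must total 159; the given cells sum to 106, so (2,2) = 53.
Column 2: 47 + 53 + ? = 159, so (3,2) = 59.
Column 3 needs 159; the known cells sum to 97, so (1,3) = 62.
Using main diagonal: 53 + 56 + ? → (1,1) = 159 − 109 = 50.
From anti-diagonal, 159 − (62 + 53) gives (3,1) = 44.

44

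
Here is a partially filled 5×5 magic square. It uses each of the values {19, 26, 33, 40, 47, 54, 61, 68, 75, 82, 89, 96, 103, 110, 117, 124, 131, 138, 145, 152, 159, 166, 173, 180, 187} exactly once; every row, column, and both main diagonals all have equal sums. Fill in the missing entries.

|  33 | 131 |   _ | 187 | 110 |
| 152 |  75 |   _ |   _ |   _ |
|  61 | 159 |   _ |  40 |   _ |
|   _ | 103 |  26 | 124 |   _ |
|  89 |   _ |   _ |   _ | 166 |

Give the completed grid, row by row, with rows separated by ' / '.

33 131 54 187 110 / 152 75 173 96 19 / 61 159 117 40 138 / 180 103 26 124 82 / 89 47 145 68 166

The 25 entries sum to 2575, so each line sums to 2575/5 = 515.
Using row 1: 33 + 131 + 187 + 110 + ? → (1,3) = 515 − 461 = 54.
Using column 1: 33 + 152 + 61 + 89 + ? → (4,1) = 515 − 335 = 180.
The remaining cell in column 2 is (5,2) = 515 − 468 = 47.
Main diagonal must total 515; the given cells sum to 398, so (3,3) = 117.
Anti-diagonal must total 515; the given cells sum to 419, so (2,4) = 96.
Row 3 needs 515; the known cells sum to 377, so (3,5) = 138.
From row 4, 515 − (180 + 103 + 26 + 124) gives (4,5) = 82.
Column 4: 187 + 96 + 40 + 124 + ? = 515, so (5,4) = 68.
Column 5 needs 515; the known cells sum to 496, so (2,5) = 19.
Using row 2: 152 + 75 + 96 + 19 + ? → (2,3) = 515 − 342 = 173.
Row 5 must total 515; the given cells sum to 370, so (5,3) = 145.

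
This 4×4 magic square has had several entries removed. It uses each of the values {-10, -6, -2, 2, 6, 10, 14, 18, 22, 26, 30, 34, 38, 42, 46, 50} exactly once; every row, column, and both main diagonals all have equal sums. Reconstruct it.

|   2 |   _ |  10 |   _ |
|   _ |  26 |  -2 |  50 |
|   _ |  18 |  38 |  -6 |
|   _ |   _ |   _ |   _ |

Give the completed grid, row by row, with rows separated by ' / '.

2 46 10 22 / 6 26 -2 50 / 30 18 38 -6 / 42 -10 34 14

The 16 entries sum to 320, so each line sums to 320/4 = 80.
Row 2 must total 80; the given cells sum to 74, so (2,1) = 6.
The remaining cell in row 3 is (3,1) = 80 − 50 = 30.
The remaining cell in column 1 is (4,1) = 80 − 38 = 42.
Column 3 must total 80; the given cells sum to 46, so (4,3) = 34.
Main diagonal must total 80; the given cells sum to 66, so (4,4) = 14.
From anti-diagonal, 80 − (-2 + 18 + 42) gives (1,4) = 22.
From row 1, 80 − (2 + 10 + 22) gives (1,2) = 46.
Row 4 needs 80; the known cells sum to 90, so (4,2) = -10.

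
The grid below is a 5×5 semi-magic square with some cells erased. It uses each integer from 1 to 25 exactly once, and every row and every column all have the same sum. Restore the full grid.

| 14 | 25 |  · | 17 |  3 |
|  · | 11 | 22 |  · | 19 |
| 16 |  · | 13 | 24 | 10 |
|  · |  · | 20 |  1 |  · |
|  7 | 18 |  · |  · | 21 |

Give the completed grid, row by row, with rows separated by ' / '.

14 25 6 17 3 / 5 11 22 8 19 / 16 2 13 24 10 / 23 9 20 1 12 / 7 18 4 15 21

The entries are 1 through 25, which sum to 325, so each line sums to 325/5 = 65.
Row 1 must total 65; the given cells sum to 59, so (1,3) = 6.
The remaining cell in row 3 is (3,2) = 65 − 63 = 2.
Column 2: 25 + 11 + 2 + 18 + ? = 65, so (4,2) = 9.
The remaining cell in column 3 is (5,3) = 65 − 61 = 4.
The remaining cell in column 5 is (4,5) = 65 − 53 = 12.
Row 4 must total 65; the given cells sum to 42, so (4,1) = 23.
From row 5, 65 − (7 + 18 + 4 + 21) gives (5,4) = 15.
Column 1 must total 65; the given cells sum to 60, so (2,1) = 5.
From column 4, 65 − (17 + 24 + 1 + 15) gives (2,4) = 8.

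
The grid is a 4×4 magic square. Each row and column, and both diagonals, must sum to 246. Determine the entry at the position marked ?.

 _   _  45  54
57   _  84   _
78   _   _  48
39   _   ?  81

66

Column 1 must total 246; the given cells sum to 174, so (1,1) = 72.
Column 4 must total 246; the given cells sum to 183, so (2,4) = 63.
Anti-diagonal must total 246; the given cells sum to 177, so (3,2) = 69.
Using row 1: 72 + 45 + 54 + ? → (1,2) = 246 − 171 = 75.
Using row 2: 57 + 84 + 63 + ? → (2,2) = 246 − 204 = 42.
Row 3 must total 246; the given cells sum to 195, so (3,3) = 51.
Column 2: 75 + 42 + 69 + ? = 246, so (4,2) = 60.
The remaining cell in column 3 is (4,3) = 246 − 180 = 66.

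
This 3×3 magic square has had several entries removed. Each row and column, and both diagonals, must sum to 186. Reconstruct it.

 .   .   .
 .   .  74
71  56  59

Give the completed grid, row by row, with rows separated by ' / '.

65 68 53 / 50 62 74 / 71 56 59

Column 3 needs 186; the known cells sum to 133, so (1,3) = 53.
Anti-diagonal: 53 + 71 + ? = 186, so (2,2) = 62.
Row 2 must total 186; the given cells sum to 136, so (2,1) = 50.
Column 1 needs 186; the known cells sum to 121, so (1,1) = 65.
The remaining cell in column 2 is (1,2) = 186 − 118 = 68.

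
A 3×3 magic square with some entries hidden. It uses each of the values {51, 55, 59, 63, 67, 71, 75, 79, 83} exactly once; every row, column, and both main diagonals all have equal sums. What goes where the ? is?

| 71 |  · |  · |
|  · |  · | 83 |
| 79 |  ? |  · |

59

The 9 entries sum to 603, so each line sums to 603/3 = 201.
Column 1 must total 201; the given cells sum to 150, so (2,1) = 51.
Row 2 needs 201; the known cells sum to 134, so (2,2) = 67.
Main diagonal needs 201; the known cells sum to 138, so (3,3) = 63.
Using anti-diagonal: 67 + 79 + ? → (1,3) = 201 − 146 = 55.
The remaining cell in row 1 is (1,2) = 201 − 126 = 75.
The remaining cell in row 3 is (3,2) = 201 − 142 = 59.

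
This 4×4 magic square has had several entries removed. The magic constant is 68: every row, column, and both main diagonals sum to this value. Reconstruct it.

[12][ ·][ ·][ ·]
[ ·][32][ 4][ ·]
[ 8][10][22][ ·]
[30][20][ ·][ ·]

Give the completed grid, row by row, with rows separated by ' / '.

12 6 26 24 / 18 32 4 14 / 8 10 22 28 / 30 20 16 2

The remaining cell in row 3 is (3,4) = 68 − 40 = 28.
From column 1, 68 − (12 + 8 + 30) gives (2,1) = 18.
Using column 2: 32 + 10 + 20 + ? → (1,2) = 68 − 62 = 6.
Main diagonal needs 68; the known cells sum to 66, so (4,4) = 2.
Anti-diagonal must total 68; the given cells sum to 44, so (1,4) = 24.
From row 1, 68 − (12 + 6 + 24) gives (1,3) = 26.
Row 2 must total 68; the given cells sum to 54, so (2,4) = 14.
Using row 4: 30 + 20 + 2 + ? → (4,3) = 68 − 52 = 16.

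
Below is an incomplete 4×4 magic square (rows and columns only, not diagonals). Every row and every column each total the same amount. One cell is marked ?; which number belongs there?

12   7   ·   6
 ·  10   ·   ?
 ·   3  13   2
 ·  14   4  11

Column 2 is complete and sums to 34; that is the magic constant.
Using row 1: 12 + 7 + 6 + ? → (1,3) = 34 − 25 = 9.
Row 3 must total 34; the given cells sum to 18, so (3,1) = 16.
Using row 4: 14 + 4 + 11 + ? → (4,1) = 34 − 29 = 5.
Using column 1: 12 + 16 + 5 + ? → (2,1) = 34 − 33 = 1.
Using column 3: 9 + 13 + 4 + ? → (2,3) = 34 − 26 = 8.
Column 4 must total 34; the given cells sum to 19, so (2,4) = 15.

15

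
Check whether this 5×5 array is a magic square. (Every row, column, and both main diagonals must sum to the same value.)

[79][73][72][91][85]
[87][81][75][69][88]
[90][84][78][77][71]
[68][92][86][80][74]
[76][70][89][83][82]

Row 1: 79 + 73 + 72 + 91 + 85 = 400.
Row 2: 87 + 81 + 75 + 69 + 88 = 400.
Row 3: 90 + 84 + 78 + 77 + 71 = 400.
Row 4: 68 + 92 + 86 + 80 + 74 = 400.
Row 5: 76 + 70 + 89 + 83 + 82 = 400.
Column 1: 79 + 87 + 90 + 68 + 76 = 400.
Column 2: 73 + 81 + 84 + 92 + 70 = 400.
Column 3: 72 + 75 + 78 + 86 + 89 = 400.
Column 4: 91 + 69 + 77 + 80 + 83 = 400.
Column 5: 85 + 88 + 71 + 74 + 82 = 400.
Main diagonal: 79 + 81 + 78 + 80 + 82 = 400.
Anti-diagonal: 85 + 69 + 78 + 92 + 76 = 400.
All lines sum to 400.

Yes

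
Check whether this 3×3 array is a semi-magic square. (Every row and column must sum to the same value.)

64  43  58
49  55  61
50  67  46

Row 1: 64 + 43 + 58 = 165.
Row 2: 49 + 55 + 61 = 165.
Row 3: 50 + 67 + 46 = 163.
Column 1: 64 + 49 + 50 = 163.
Column 2: 43 + 55 + 67 = 165.
Column 3: 58 + 61 + 46 = 165.

No — column 1 sums to 163 but row 1 sums to 165.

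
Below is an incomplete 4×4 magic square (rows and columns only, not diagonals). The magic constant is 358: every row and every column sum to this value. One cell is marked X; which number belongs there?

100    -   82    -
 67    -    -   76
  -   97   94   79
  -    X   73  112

Row 3 needs 358; the known cells sum to 270, so (3,1) = 88.
Column 1 needs 358; the known cells sum to 255, so (4,1) = 103.
The remaining cell in column 3 is (2,3) = 358 − 249 = 109.
From column 4, 358 − (76 + 79 + 112) gives (1,4) = 91.
From row 1, 358 − (100 + 82 + 91) gives (1,2) = 85.
Row 2 needs 358; the known cells sum to 252, so (2,2) = 106.
The remaining cell in row 4 is (4,2) = 358 − 288 = 70.

70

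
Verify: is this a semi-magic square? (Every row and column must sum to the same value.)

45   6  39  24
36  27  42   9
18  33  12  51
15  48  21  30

Row 1: 45 + 6 + 39 + 24 = 114.
Row 2: 36 + 27 + 42 + 9 = 114.
Row 3: 18 + 33 + 12 + 51 = 114.
Row 4: 15 + 48 + 21 + 30 = 114.
Column 1: 45 + 36 + 18 + 15 = 114.
Column 2: 6 + 27 + 33 + 48 = 114.
Column 3: 39 + 42 + 12 + 21 = 114.
Column 4: 24 + 9 + 51 + 30 = 114.
All lines sum to 114.

Yes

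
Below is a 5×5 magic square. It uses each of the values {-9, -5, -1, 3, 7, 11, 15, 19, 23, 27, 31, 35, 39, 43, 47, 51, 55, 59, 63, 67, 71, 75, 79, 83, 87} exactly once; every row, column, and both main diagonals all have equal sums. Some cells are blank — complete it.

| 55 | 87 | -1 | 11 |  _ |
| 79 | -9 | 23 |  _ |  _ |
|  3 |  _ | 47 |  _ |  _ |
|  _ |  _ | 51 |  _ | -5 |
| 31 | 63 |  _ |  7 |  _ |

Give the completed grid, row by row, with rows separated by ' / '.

55 87 -1 11 43 / 79 -9 23 35 67 / 3 15 47 59 71 / 27 39 51 83 -5 / 31 63 75 7 19

The 25 entries sum to 975, so each line sums to 975/5 = 195.
Using row 1: 55 + 87 + (-1) + 11 + ? → (1,5) = 195 − 152 = 43.
From column 1, 195 − (55 + 79 + 3 + 31) gives (4,1) = 27.
Column 3: -1 + 23 + 47 + 51 + ? = 195, so (5,3) = 75.
Row 5 needs 195; the known cells sum to 176, so (5,5) = 19.
Main diagonal must total 195; the given cells sum to 112, so (4,4) = 83.
From row 4, 195 − (27 + 51 + 83 + (-5)) gives (4,2) = 39.
From column 2, 195 − (87 + (-9) + 39 + 63) gives (3,2) = 15.
Using anti-diagonal: 43 + 47 + 39 + 31 + ? → (2,4) = 195 − 160 = 35.
Row 2 must total 195; the given cells sum to 128, so (2,5) = 67.
The remaining cell in column 4 is (3,4) = 195 − 136 = 59.
Column 5 must total 195; the given cells sum to 124, so (3,5) = 71.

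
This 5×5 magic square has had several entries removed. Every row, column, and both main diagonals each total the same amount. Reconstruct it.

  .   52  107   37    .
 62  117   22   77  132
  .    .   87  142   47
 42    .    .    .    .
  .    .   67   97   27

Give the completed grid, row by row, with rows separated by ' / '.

122 52 107 37 92 / 62 117 22 77 132 / 102 32 87 142 47 / 42 72 127 57 112 / 82 137 67 97 27

Row 2 is already complete: 62 + 117 + 22 + 77 + 132 = 410, so that is the magic constant.
Column 3 needs 410; the known cells sum to 283, so (4,3) = 127.
From column 4, 410 − (37 + 77 + 142 + 97) gives (4,4) = 57.
Main diagonal needs 410; the known cells sum to 288, so (1,1) = 122.
Using row 1: 122 + 52 + 107 + 37 + ? → (1,5) = 410 − 318 = 92.
From column 5, 410 − (92 + 132 + 47 + 27) gives (4,5) = 112.
From row 4, 410 − (42 + 127 + 57 + 112) gives (4,2) = 72.
Using anti-diagonal: 92 + 77 + 87 + 72 + ? → (5,1) = 410 − 328 = 82.
Row 5 needs 410; the known cells sum to 273, so (5,2) = 137.
Column 1 must total 410; the given cells sum to 308, so (3,1) = 102.
From column 2, 410 − (52 + 117 + 72 + 137) gives (3,2) = 32.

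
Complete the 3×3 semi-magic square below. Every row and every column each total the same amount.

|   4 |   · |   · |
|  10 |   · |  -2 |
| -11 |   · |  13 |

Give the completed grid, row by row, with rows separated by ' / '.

Column 1 is already complete: 4 + 10 + -11 = 3, so that is the magic constant.
Using row 2: 10 + (-2) + ? → (2,2) = 3 − 8 = -5.
Row 3 needs 3; the known cells sum to 2, so (3,2) = 1.
Column 2 must total 3; the given cells sum to -4, so (1,2) = 7.
The remaining cell in column 3 is (1,3) = 3 − 11 = -8.

4 7 -8 / 10 -5 -2 / -11 1 13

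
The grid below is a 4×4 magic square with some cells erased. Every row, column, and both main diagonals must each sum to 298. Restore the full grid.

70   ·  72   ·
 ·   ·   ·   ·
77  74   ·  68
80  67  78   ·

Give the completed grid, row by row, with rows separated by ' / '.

70 81 72 75 / 71 76 69 82 / 77 74 79 68 / 80 67 78 73

From row 3, 298 − (77 + 74 + 68) gives (3,3) = 79.
The remaining cell in row 4 is (4,4) = 298 − 225 = 73.
Using column 1: 70 + 77 + 80 + ? → (2,1) = 298 − 227 = 71.
The remaining cell in column 3 is (2,3) = 298 − 229 = 69.
Main diagonal: 70 + 79 + 73 + ? = 298, so (2,2) = 76.
From anti-diagonal, 298 − (69 + 74 + 80) gives (1,4) = 75.
The remaining cell in row 1 is (1,2) = 298 − 217 = 81.
From row 2, 298 − (71 + 76 + 69) gives (2,4) = 82.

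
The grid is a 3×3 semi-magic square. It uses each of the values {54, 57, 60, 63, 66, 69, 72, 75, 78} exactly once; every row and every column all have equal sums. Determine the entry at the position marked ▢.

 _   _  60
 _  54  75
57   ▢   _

78

The 9 entries sum to 594, so each line sums to 594/3 = 198.
The remaining cell in row 2 is (2,1) = 198 − 129 = 69.
Column 1: 69 + 57 + ? = 198, so (1,1) = 72.
Using column 3: 60 + 75 + ? → (3,3) = 198 − 135 = 63.
Row 1 needs 198; the known cells sum to 132, so (1,2) = 66.
Row 3: 57 + 63 + ? = 198, so (3,2) = 78.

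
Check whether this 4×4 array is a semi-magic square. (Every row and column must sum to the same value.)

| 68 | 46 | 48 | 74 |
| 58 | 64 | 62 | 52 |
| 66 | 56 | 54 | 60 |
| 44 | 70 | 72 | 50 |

Row 1: 68 + 46 + 48 + 74 = 236.
Row 2: 58 + 64 + 62 + 52 = 236.
Row 3: 66 + 56 + 54 + 60 = 236.
Row 4: 44 + 70 + 72 + 50 = 236.
Column 1: 68 + 58 + 66 + 44 = 236.
Column 2: 46 + 64 + 56 + 70 = 236.
Column 3: 48 + 62 + 54 + 72 = 236.
Column 4: 74 + 52 + 60 + 50 = 236.
All lines sum to 236.

Yes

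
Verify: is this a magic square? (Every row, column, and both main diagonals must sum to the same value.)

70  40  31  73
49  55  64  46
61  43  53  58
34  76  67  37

No — column 1 sums to 214 but row 3 sums to 215.

Row 1: 70 + 40 + 31 + 73 = 214.
Row 2: 49 + 55 + 64 + 46 = 214.
Row 3: 61 + 43 + 53 + 58 = 215.
Row 4: 34 + 76 + 67 + 37 = 214.
Column 1: 70 + 49 + 61 + 34 = 214.
Column 2: 40 + 55 + 43 + 76 = 214.
Column 3: 31 + 64 + 53 + 67 = 215.
Column 4: 73 + 46 + 58 + 37 = 214.
Main diagonal: 70 + 55 + 53 + 37 = 215.
Anti-diagonal: 73 + 64 + 43 + 34 = 214.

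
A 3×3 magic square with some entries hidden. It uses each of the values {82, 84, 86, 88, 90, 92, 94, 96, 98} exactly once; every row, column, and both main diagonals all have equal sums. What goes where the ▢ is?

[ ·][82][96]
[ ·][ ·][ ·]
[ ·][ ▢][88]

The 9 entries sum to 810, so each line sums to 810/3 = 270.
Row 1: 82 + 96 + ? = 270, so (1,1) = 92.
Column 3 must total 270; the given cells sum to 184, so (2,3) = 86.
Main diagonal must total 270; the given cells sum to 180, so (2,2) = 90.
The remaining cell in anti-diagonal is (3,1) = 270 − 186 = 84.
Row 2: 90 + 86 + ? = 270, so (2,1) = 94.
Using row 3: 84 + 88 + ? → (3,2) = 270 − 172 = 98.

98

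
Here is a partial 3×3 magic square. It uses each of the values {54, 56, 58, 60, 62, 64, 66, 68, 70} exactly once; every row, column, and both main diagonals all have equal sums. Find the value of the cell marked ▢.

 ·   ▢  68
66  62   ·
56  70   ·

The 9 entries sum to 558, so each line sums to 558/3 = 186.
From row 2, 186 − (66 + 62) gives (2,3) = 58.
Using row 3: 56 + 70 + ? → (3,3) = 186 − 126 = 60.
Column 1 needs 186; the known cells sum to 122, so (1,1) = 64.
Using column 2: 62 + 70 + ? → (1,2) = 186 − 132 = 54.

54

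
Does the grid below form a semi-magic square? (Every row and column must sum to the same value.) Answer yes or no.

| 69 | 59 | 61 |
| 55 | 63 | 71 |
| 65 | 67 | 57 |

Yes

Row 1: 69 + 59 + 61 = 189.
Row 2: 55 + 63 + 71 = 189.
Row 3: 65 + 67 + 57 = 189.
Column 1: 69 + 55 + 65 = 189.
Column 2: 59 + 63 + 67 = 189.
Column 3: 61 + 71 + 57 = 189.
All lines sum to 189.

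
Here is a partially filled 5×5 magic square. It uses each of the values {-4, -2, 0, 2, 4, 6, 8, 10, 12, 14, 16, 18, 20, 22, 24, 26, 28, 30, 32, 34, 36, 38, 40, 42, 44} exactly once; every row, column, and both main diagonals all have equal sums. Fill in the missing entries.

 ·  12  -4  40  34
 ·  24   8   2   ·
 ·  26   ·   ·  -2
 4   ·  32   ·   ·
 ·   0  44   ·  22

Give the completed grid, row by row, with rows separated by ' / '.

18 12 -4 40 34 / 30 24 8 2 36 / 42 26 20 14 -2 / 4 38 32 16 10 / 6 0 44 28 22

The 25 entries sum to 500, so each line sums to 500/5 = 100.
Row 1 must total 100; the given cells sum to 82, so (1,1) = 18.
The remaining cell in column 2 is (4,2) = 100 − 62 = 38.
Column 3 needs 100; the known cells sum to 80, so (3,3) = 20.
Main diagonal must total 100; the given cells sum to 84, so (4,4) = 16.
Anti-diagonal: 34 + 2 + 20 + 38 + ? = 100, so (5,1) = 6.
Row 4 needs 100; the known cells sum to 90, so (4,5) = 10.
Row 5 must total 100; the given cells sum to 72, so (5,4) = 28.
Column 4 needs 100; the known cells sum to 86, so (3,4) = 14.
Column 5 must total 100; the given cells sum to 64, so (2,5) = 36.
Using row 2: 24 + 8 + 2 + 36 + ? → (2,1) = 100 − 70 = 30.
The remaining cell in row 3 is (3,1) = 100 − 58 = 42.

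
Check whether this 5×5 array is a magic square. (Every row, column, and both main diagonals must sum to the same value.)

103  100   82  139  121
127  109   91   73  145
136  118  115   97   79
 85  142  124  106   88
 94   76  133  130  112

Row 1: 103 + 100 + 82 + 139 + 121 = 545.
Row 2: 127 + 109 + 91 + 73 + 145 = 545.
Row 3: 136 + 118 + 115 + 97 + 79 = 545.
Row 4: 85 + 142 + 124 + 106 + 88 = 545.
Row 5: 94 + 76 + 133 + 130 + 112 = 545.
Column 1: 103 + 127 + 136 + 85 + 94 = 545.
Column 2: 100 + 109 + 118 + 142 + 76 = 545.
Column 3: 82 + 91 + 115 + 124 + 133 = 545.
Column 4: 139 + 73 + 97 + 106 + 130 = 545.
Column 5: 121 + 145 + 79 + 88 + 112 = 545.
Main diagonal: 103 + 109 + 115 + 106 + 112 = 545.
Anti-diagonal: 121 + 73 + 115 + 142 + 94 = 545.
All lines sum to 545.

Yes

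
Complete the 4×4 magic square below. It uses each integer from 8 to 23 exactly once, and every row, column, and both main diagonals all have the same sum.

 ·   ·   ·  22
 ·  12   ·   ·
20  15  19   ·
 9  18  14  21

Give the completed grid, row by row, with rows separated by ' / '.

The entries are 8 through 23, which sum to 248, so each line sums to 248/4 = 62.
Row 3 needs 62; the known cells sum to 54, so (3,4) = 8.
From column 2, 62 − (12 + 15 + 18) gives (1,2) = 17.
From column 4, 62 − (22 + 8 + 21) gives (2,4) = 11.
Using main diagonal: 12 + 19 + 21 + ? → (1,1) = 62 − 52 = 10.
Anti-diagonal needs 62; the known cells sum to 46, so (2,3) = 16.
The remaining cell in row 1 is (1,3) = 62 − 49 = 13.
From row 2, 62 − (12 + 16 + 11) gives (2,1) = 23.

10 17 13 22 / 23 12 16 11 / 20 15 19 8 / 9 18 14 21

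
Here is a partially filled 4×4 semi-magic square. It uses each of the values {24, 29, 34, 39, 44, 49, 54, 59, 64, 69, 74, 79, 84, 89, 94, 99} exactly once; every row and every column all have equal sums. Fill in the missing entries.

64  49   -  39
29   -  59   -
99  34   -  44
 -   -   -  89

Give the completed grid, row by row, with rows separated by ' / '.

The 16 entries sum to 984, so each line sums to 984/4 = 246.
Row 1: 64 + 49 + 39 + ? = 246, so (1,3) = 94.
The remaining cell in row 3 is (3,3) = 246 − 177 = 69.
Column 1 must total 246; the given cells sum to 192, so (4,1) = 54.
The remaining cell in column 3 is (4,3) = 246 − 222 = 24.
Column 4 must total 246; the given cells sum to 172, so (2,4) = 74.
Using row 2: 29 + 59 + 74 + ? → (2,2) = 246 − 162 = 84.
Row 4 needs 246; the known cells sum to 167, so (4,2) = 79.

64 49 94 39 / 29 84 59 74 / 99 34 69 44 / 54 79 24 89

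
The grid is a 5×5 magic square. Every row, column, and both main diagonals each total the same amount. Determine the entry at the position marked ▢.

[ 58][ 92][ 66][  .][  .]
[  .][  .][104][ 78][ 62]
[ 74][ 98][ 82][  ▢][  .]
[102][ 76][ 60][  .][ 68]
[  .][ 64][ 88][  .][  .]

56

Column 3 is complete and sums to 400; that is the magic constant.
Row 4 needs 400; the known cells sum to 306, so (4,4) = 94.
Column 2 needs 400; the known cells sum to 330, so (2,2) = 70.
Using main diagonal: 58 + 70 + 82 + 94 + ? → (5,5) = 400 − 304 = 96.
Row 2 needs 400; the known cells sum to 314, so (2,1) = 86.
Column 1: 58 + 86 + 74 + 102 + ? = 400, so (5,1) = 80.
Anti-diagonal: 78 + 82 + 76 + 80 + ? = 400, so (1,5) = 84.
The remaining cell in row 1 is (1,4) = 400 − 300 = 100.
The remaining cell in row 5 is (5,4) = 400 − 328 = 72.
Column 4 needs 400; the known cells sum to 344, so (3,4) = 56.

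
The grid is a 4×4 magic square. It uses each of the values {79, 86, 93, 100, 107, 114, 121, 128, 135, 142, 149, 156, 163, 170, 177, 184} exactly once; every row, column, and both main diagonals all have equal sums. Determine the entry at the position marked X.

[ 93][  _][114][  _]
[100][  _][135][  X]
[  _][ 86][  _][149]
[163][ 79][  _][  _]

The 16 entries sum to 2104, so each line sums to 2104/4 = 526.
Using column 1: 93 + 100 + 163 + ? → (3,1) = 526 − 356 = 170.
The remaining cell in anti-diagonal is (1,4) = 526 − 384 = 142.
Row 1 must total 526; the given cells sum to 349, so (1,2) = 177.
The remaining cell in row 3 is (3,3) = 526 − 405 = 121.
Using column 2: 177 + 86 + 79 + ? → (2,2) = 526 − 342 = 184.
Column 3 needs 526; the known cells sum to 370, so (4,3) = 156.
Main diagonal: 93 + 184 + 121 + ? = 526, so (4,4) = 128.
Row 2 must total 526; the given cells sum to 419, so (2,4) = 107.

107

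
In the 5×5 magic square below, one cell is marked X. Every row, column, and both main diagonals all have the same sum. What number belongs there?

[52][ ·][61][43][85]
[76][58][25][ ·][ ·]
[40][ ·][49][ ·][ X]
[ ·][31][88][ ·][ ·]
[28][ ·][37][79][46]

Column 3 is complete and sums to 260; that is the magic constant.
Row 1: 52 + 61 + 43 + 85 + ? = 260, so (1,2) = 19.
Row 5: 28 + 37 + 79 + 46 + ? = 260, so (5,2) = 70.
Column 1 needs 260; the known cells sum to 196, so (4,1) = 64.
Column 2 must total 260; the given cells sum to 178, so (3,2) = 82.
The remaining cell in main diagonal is (4,4) = 260 − 205 = 55.
Anti-diagonal must total 260; the given cells sum to 193, so (2,4) = 67.
Using row 2: 76 + 58 + 25 + 67 + ? → (2,5) = 260 − 226 = 34.
The remaining cell in row 4 is (4,5) = 260 − 238 = 22.
Using column 4: 43 + 67 + 55 + 79 + ? → (3,4) = 260 − 244 = 16.
Using column 5: 85 + 34 + 22 + 46 + ? → (3,5) = 260 − 187 = 73.

73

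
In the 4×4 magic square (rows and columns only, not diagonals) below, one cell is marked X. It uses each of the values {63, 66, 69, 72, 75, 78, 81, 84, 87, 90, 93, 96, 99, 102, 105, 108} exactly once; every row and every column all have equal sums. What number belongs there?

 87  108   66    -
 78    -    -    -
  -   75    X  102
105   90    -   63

93

The 16 entries sum to 1368, so each line sums to 1368/4 = 342.
The remaining cell in row 1 is (1,4) = 342 − 261 = 81.
Using row 4: 105 + 90 + 63 + ? → (4,3) = 342 − 258 = 84.
Column 1 needs 342; the known cells sum to 270, so (3,1) = 72.
From column 2, 342 − (108 + 75 + 90) gives (2,2) = 69.
Column 4 needs 342; the known cells sum to 246, so (2,4) = 96.
Row 2 needs 342; the known cells sum to 243, so (2,3) = 99.
Row 3 needs 342; the known cells sum to 249, so (3,3) = 93.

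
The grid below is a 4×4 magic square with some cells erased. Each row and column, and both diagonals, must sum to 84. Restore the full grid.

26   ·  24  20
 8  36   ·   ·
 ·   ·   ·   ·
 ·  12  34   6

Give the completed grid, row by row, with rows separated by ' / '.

26 14 24 20 / 8 36 10 30 / 18 22 16 28 / 32 12 34 6

Row 1 needs 84; the known cells sum to 70, so (1,2) = 14.
Row 4: 12 + 34 + 6 + ? = 84, so (4,1) = 32.
Column 1: 26 + 8 + 32 + ? = 84, so (3,1) = 18.
From column 2, 84 − (14 + 36 + 12) gives (3,2) = 22.
From main diagonal, 84 − (26 + 36 + 6) gives (3,3) = 16.
Anti-diagonal: 20 + 22 + 32 + ? = 84, so (2,3) = 10.
Using row 2: 8 + 36 + 10 + ? → (2,4) = 84 − 54 = 30.
Using row 3: 18 + 22 + 16 + ? → (3,4) = 84 − 56 = 28.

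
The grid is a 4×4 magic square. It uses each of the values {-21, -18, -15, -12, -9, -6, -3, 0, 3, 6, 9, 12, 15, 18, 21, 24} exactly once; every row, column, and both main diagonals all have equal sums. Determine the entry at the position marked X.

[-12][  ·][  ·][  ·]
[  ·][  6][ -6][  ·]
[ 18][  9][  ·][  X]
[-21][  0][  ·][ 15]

-18

The 16 entries sum to 24, so each line sums to 24/4 = 6.
Row 4 needs 6; the known cells sum to -6, so (4,3) = 12.
The remaining cell in column 1 is (2,1) = 6 − (-15) = 21.
Column 2 must total 6; the given cells sum to 15, so (1,2) = -9.
The remaining cell in main diagonal is (3,3) = 6 − 9 = -3.
Anti-diagonal must total 6; the given cells sum to -18, so (1,4) = 24.
Row 1 needs 6; the known cells sum to 3, so (1,3) = 3.
Row 2: 21 + 6 + (-6) + ? = 6, so (2,4) = -15.
Using row 3: 18 + 9 + (-3) + ? → (3,4) = 6 − 24 = -18.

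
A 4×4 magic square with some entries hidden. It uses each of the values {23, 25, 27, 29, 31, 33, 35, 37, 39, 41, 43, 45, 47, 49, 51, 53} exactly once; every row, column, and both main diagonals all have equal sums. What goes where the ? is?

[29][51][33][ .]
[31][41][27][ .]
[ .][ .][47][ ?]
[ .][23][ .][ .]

25

The 16 entries sum to 608, so each line sums to 608/4 = 152.
Row 1 must total 152; the given cells sum to 113, so (1,4) = 39.
From row 2, 152 − (31 + 41 + 27) gives (2,4) = 53.
Column 2 must total 152; the given cells sum to 115, so (3,2) = 37.
Column 3: 33 + 27 + 47 + ? = 152, so (4,3) = 45.
Main diagonal must total 152; the given cells sum to 117, so (4,4) = 35.
Anti-diagonal needs 152; the known cells sum to 103, so (4,1) = 49.
Using column 1: 29 + 31 + 49 + ? → (3,1) = 152 − 109 = 43.
From column 4, 152 − (39 + 53 + 35) gives (3,4) = 25.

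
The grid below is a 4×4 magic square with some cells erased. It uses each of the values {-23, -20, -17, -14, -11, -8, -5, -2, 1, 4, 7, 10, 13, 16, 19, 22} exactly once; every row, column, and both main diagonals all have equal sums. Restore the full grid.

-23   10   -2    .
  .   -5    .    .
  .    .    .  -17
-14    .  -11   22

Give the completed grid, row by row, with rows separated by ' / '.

The 16 entries sum to -8, so each line sums to -8/4 = -2.
Row 1 needs -2; the known cells sum to -15, so (1,4) = 13.
Row 4: -14 + (-11) + 22 + ? = -2, so (4,2) = 1.
The remaining cell in column 2 is (3,2) = -2 − 6 = -8.
The remaining cell in column 4 is (2,4) = -2 − 18 = -20.
Using main diagonal: -23 + (-5) + 22 + ? → (3,3) = -2 − (-6) = 4.
The remaining cell in anti-diagonal is (2,3) = -2 − (-9) = 7.
The remaining cell in row 2 is (2,1) = -2 − (-18) = 16.
From row 3, -2 − (-8 + 4 + (-17)) gives (3,1) = 19.

-23 10 -2 13 / 16 -5 7 -20 / 19 -8 4 -17 / -14 1 -11 22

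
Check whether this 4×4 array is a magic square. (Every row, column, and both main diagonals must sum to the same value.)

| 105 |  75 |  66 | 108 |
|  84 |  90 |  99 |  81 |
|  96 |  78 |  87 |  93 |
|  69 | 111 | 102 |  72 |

Yes

Row 1: 105 + 75 + 66 + 108 = 354.
Row 2: 84 + 90 + 99 + 81 = 354.
Row 3: 96 + 78 + 87 + 93 = 354.
Row 4: 69 + 111 + 102 + 72 = 354.
Column 1: 105 + 84 + 96 + 69 = 354.
Column 2: 75 + 90 + 78 + 111 = 354.
Column 3: 66 + 99 + 87 + 102 = 354.
Column 4: 108 + 81 + 93 + 72 = 354.
Main diagonal: 105 + 90 + 87 + 72 = 354.
Anti-diagonal: 108 + 99 + 78 + 69 = 354.
All lines sum to 354.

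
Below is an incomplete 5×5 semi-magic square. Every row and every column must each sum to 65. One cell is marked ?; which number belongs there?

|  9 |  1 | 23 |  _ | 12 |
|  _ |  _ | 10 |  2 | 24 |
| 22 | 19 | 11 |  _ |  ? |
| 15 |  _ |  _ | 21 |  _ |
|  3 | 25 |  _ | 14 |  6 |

Using row 1: 9 + 1 + 23 + 12 + ? → (1,4) = 65 − 45 = 20.
From row 5, 65 − (3 + 25 + 14 + 6) gives (5,3) = 17.
Using column 1: 9 + 22 + 15 + 3 + ? → (2,1) = 65 − 49 = 16.
Using column 3: 23 + 10 + 11 + 17 + ? → (4,3) = 65 − 61 = 4.
From column 4, 65 − (20 + 2 + 21 + 14) gives (3,4) = 8.
Row 2: 16 + 10 + 2 + 24 + ? = 65, so (2,2) = 13.
From row 3, 65 − (22 + 19 + 11 + 8) gives (3,5) = 5.

5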